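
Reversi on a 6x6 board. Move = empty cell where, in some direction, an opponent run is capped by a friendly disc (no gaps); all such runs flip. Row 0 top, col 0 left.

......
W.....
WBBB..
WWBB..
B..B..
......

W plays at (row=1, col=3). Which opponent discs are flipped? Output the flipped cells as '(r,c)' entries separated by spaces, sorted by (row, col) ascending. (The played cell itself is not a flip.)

Dir NW: first cell '.' (not opp) -> no flip
Dir N: first cell '.' (not opp) -> no flip
Dir NE: first cell '.' (not opp) -> no flip
Dir W: first cell '.' (not opp) -> no flip
Dir E: first cell '.' (not opp) -> no flip
Dir SW: opp run (2,2) capped by W -> flip
Dir S: opp run (2,3) (3,3) (4,3), next='.' -> no flip
Dir SE: first cell '.' (not opp) -> no flip

Answer: (2,2)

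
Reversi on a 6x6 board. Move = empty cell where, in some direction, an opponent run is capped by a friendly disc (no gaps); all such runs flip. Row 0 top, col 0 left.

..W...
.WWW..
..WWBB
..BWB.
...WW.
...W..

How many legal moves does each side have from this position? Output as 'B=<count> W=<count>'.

-- B to move --
(0,0): no bracket -> illegal
(0,1): flips 2 -> legal
(0,3): no bracket -> illegal
(0,4): no bracket -> illegal
(1,0): no bracket -> illegal
(1,4): flips 1 -> legal
(2,0): no bracket -> illegal
(2,1): flips 2 -> legal
(3,1): no bracket -> illegal
(3,5): no bracket -> illegal
(4,2): flips 1 -> legal
(4,5): no bracket -> illegal
(5,2): flips 1 -> legal
(5,4): flips 2 -> legal
(5,5): no bracket -> illegal
B mobility = 6
-- W to move --
(1,4): flips 2 -> legal
(1,5): flips 1 -> legal
(2,1): flips 1 -> legal
(3,1): flips 1 -> legal
(3,5): flips 2 -> legal
(4,1): flips 1 -> legal
(4,2): flips 1 -> legal
(4,5): flips 1 -> legal
W mobility = 8

Answer: B=6 W=8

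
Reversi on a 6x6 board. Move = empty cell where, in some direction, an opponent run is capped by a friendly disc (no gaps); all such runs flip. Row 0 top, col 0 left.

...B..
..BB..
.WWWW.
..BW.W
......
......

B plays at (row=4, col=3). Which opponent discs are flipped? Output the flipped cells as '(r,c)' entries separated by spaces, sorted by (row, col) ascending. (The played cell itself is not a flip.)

Answer: (2,3) (3,3)

Derivation:
Dir NW: first cell 'B' (not opp) -> no flip
Dir N: opp run (3,3) (2,3) capped by B -> flip
Dir NE: first cell '.' (not opp) -> no flip
Dir W: first cell '.' (not opp) -> no flip
Dir E: first cell '.' (not opp) -> no flip
Dir SW: first cell '.' (not opp) -> no flip
Dir S: first cell '.' (not opp) -> no flip
Dir SE: first cell '.' (not opp) -> no flip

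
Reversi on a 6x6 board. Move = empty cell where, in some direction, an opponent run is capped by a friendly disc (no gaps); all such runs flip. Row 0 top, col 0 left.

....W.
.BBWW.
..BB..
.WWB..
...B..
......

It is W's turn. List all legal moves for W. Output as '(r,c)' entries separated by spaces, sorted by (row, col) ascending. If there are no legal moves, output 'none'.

Answer: (0,2) (1,0) (3,4) (5,3) (5,4)

Derivation:
(0,0): no bracket -> illegal
(0,1): no bracket -> illegal
(0,2): flips 2 -> legal
(0,3): no bracket -> illegal
(1,0): flips 2 -> legal
(2,0): no bracket -> illegal
(2,1): no bracket -> illegal
(2,4): no bracket -> illegal
(3,4): flips 1 -> legal
(4,2): no bracket -> illegal
(4,4): no bracket -> illegal
(5,2): no bracket -> illegal
(5,3): flips 3 -> legal
(5,4): flips 1 -> legal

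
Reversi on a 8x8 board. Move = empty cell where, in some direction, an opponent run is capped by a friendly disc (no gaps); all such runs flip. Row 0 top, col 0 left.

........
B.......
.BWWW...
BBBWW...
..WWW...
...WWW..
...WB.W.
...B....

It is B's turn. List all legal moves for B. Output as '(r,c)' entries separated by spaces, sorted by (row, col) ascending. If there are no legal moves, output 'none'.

(1,1): no bracket -> illegal
(1,2): flips 1 -> legal
(1,3): flips 6 -> legal
(1,4): flips 5 -> legal
(1,5): no bracket -> illegal
(2,5): flips 3 -> legal
(3,5): flips 2 -> legal
(4,1): no bracket -> illegal
(4,5): no bracket -> illegal
(4,6): flips 1 -> legal
(5,1): no bracket -> illegal
(5,2): flips 1 -> legal
(5,6): no bracket -> illegal
(5,7): no bracket -> illegal
(6,2): flips 1 -> legal
(6,5): flips 2 -> legal
(6,7): no bracket -> illegal
(7,2): no bracket -> illegal
(7,4): no bracket -> illegal
(7,5): no bracket -> illegal
(7,6): no bracket -> illegal
(7,7): no bracket -> illegal

Answer: (1,2) (1,3) (1,4) (2,5) (3,5) (4,6) (5,2) (6,2) (6,5)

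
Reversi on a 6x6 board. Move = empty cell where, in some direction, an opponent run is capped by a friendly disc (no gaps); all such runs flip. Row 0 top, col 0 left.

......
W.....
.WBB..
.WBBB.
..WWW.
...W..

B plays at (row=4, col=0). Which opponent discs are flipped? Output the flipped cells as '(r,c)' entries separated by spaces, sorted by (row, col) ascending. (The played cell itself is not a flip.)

Dir NW: edge -> no flip
Dir N: first cell '.' (not opp) -> no flip
Dir NE: opp run (3,1) capped by B -> flip
Dir W: edge -> no flip
Dir E: first cell '.' (not opp) -> no flip
Dir SW: edge -> no flip
Dir S: first cell '.' (not opp) -> no flip
Dir SE: first cell '.' (not opp) -> no flip

Answer: (3,1)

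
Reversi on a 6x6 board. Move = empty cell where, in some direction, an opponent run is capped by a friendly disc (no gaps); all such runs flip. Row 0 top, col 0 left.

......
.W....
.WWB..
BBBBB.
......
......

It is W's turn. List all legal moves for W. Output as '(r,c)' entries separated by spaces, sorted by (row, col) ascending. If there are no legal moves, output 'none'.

Answer: (2,4) (4,0) (4,1) (4,2) (4,3) (4,4)

Derivation:
(1,2): no bracket -> illegal
(1,3): no bracket -> illegal
(1,4): no bracket -> illegal
(2,0): no bracket -> illegal
(2,4): flips 1 -> legal
(2,5): no bracket -> illegal
(3,5): no bracket -> illegal
(4,0): flips 1 -> legal
(4,1): flips 1 -> legal
(4,2): flips 1 -> legal
(4,3): flips 1 -> legal
(4,4): flips 1 -> legal
(4,5): no bracket -> illegal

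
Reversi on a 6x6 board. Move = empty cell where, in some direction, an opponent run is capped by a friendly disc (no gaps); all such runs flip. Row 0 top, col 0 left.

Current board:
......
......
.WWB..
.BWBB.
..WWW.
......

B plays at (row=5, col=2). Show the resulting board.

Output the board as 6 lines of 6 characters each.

Place B at (5,2); scan 8 dirs for brackets.
Dir NW: first cell '.' (not opp) -> no flip
Dir N: opp run (4,2) (3,2) (2,2), next='.' -> no flip
Dir NE: opp run (4,3) capped by B -> flip
Dir W: first cell '.' (not opp) -> no flip
Dir E: first cell '.' (not opp) -> no flip
Dir SW: edge -> no flip
Dir S: edge -> no flip
Dir SE: edge -> no flip
All flips: (4,3)

Answer: ......
......
.WWB..
.BWBB.
..WBW.
..B...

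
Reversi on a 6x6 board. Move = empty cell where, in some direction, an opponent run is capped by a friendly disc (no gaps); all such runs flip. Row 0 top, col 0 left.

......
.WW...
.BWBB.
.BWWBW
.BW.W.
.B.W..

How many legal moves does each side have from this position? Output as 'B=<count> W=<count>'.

Answer: B=5 W=10

Derivation:
-- B to move --
(0,0): no bracket -> illegal
(0,1): flips 2 -> legal
(0,2): no bracket -> illegal
(0,3): flips 1 -> legal
(1,0): no bracket -> illegal
(1,3): flips 1 -> legal
(2,0): no bracket -> illegal
(2,5): no bracket -> illegal
(4,3): flips 3 -> legal
(4,5): no bracket -> illegal
(5,2): no bracket -> illegal
(5,4): flips 1 -> legal
(5,5): no bracket -> illegal
B mobility = 5
-- W to move --
(1,0): flips 1 -> legal
(1,3): flips 2 -> legal
(1,4): flips 3 -> legal
(1,5): flips 1 -> legal
(2,0): flips 2 -> legal
(2,5): flips 2 -> legal
(3,0): flips 2 -> legal
(4,0): flips 2 -> legal
(4,3): no bracket -> illegal
(4,5): flips 2 -> legal
(5,0): flips 1 -> legal
(5,2): no bracket -> illegal
W mobility = 10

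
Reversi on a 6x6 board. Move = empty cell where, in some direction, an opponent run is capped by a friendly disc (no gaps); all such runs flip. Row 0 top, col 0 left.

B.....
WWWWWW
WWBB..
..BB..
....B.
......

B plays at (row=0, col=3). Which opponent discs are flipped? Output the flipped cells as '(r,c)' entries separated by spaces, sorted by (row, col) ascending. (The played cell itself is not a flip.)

Dir NW: edge -> no flip
Dir N: edge -> no flip
Dir NE: edge -> no flip
Dir W: first cell '.' (not opp) -> no flip
Dir E: first cell '.' (not opp) -> no flip
Dir SW: opp run (1,2) (2,1), next='.' -> no flip
Dir S: opp run (1,3) capped by B -> flip
Dir SE: opp run (1,4), next='.' -> no flip

Answer: (1,3)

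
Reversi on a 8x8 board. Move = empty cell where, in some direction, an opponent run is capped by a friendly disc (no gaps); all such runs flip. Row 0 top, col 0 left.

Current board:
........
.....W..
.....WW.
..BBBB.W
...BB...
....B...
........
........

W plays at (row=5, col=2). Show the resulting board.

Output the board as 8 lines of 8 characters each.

Answer: ........
.....W..
.....WW.
..BBWB.W
...WB...
..W.B...
........
........

Derivation:
Place W at (5,2); scan 8 dirs for brackets.
Dir NW: first cell '.' (not opp) -> no flip
Dir N: first cell '.' (not opp) -> no flip
Dir NE: opp run (4,3) (3,4) capped by W -> flip
Dir W: first cell '.' (not opp) -> no flip
Dir E: first cell '.' (not opp) -> no flip
Dir SW: first cell '.' (not opp) -> no flip
Dir S: first cell '.' (not opp) -> no flip
Dir SE: first cell '.' (not opp) -> no flip
All flips: (3,4) (4,3)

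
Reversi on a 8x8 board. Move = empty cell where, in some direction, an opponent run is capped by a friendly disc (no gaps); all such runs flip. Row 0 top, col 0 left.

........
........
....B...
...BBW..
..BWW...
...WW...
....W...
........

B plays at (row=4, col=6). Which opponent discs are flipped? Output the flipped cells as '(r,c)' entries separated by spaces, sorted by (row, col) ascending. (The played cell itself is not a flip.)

Answer: (3,5)

Derivation:
Dir NW: opp run (3,5) capped by B -> flip
Dir N: first cell '.' (not opp) -> no flip
Dir NE: first cell '.' (not opp) -> no flip
Dir W: first cell '.' (not opp) -> no flip
Dir E: first cell '.' (not opp) -> no flip
Dir SW: first cell '.' (not opp) -> no flip
Dir S: first cell '.' (not opp) -> no flip
Dir SE: first cell '.' (not opp) -> no flip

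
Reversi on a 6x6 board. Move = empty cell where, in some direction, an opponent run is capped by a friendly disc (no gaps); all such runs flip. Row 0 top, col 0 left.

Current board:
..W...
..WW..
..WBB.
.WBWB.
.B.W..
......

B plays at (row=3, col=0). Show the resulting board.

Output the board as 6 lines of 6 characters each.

Place B at (3,0); scan 8 dirs for brackets.
Dir NW: edge -> no flip
Dir N: first cell '.' (not opp) -> no flip
Dir NE: first cell '.' (not opp) -> no flip
Dir W: edge -> no flip
Dir E: opp run (3,1) capped by B -> flip
Dir SW: edge -> no flip
Dir S: first cell '.' (not opp) -> no flip
Dir SE: first cell 'B' (not opp) -> no flip
All flips: (3,1)

Answer: ..W...
..WW..
..WBB.
BBBWB.
.B.W..
......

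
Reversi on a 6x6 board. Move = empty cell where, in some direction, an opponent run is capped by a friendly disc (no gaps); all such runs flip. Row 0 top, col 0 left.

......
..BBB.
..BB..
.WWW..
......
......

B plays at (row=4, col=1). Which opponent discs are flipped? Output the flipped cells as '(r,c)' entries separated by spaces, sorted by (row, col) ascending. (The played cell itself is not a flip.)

Answer: (3,2)

Derivation:
Dir NW: first cell '.' (not opp) -> no flip
Dir N: opp run (3,1), next='.' -> no flip
Dir NE: opp run (3,2) capped by B -> flip
Dir W: first cell '.' (not opp) -> no flip
Dir E: first cell '.' (not opp) -> no flip
Dir SW: first cell '.' (not opp) -> no flip
Dir S: first cell '.' (not opp) -> no flip
Dir SE: first cell '.' (not opp) -> no flip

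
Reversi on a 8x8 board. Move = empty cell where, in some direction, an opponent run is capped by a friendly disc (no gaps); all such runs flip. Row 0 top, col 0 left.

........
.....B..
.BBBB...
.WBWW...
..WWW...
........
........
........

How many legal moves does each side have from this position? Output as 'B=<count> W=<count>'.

-- B to move --
(2,0): no bracket -> illegal
(2,5): no bracket -> illegal
(3,0): flips 1 -> legal
(3,5): flips 2 -> legal
(4,0): flips 1 -> legal
(4,1): flips 1 -> legal
(4,5): flips 1 -> legal
(5,1): flips 2 -> legal
(5,2): flips 1 -> legal
(5,3): flips 2 -> legal
(5,4): flips 3 -> legal
(5,5): flips 2 -> legal
B mobility = 10
-- W to move --
(0,4): no bracket -> illegal
(0,5): no bracket -> illegal
(0,6): flips 2 -> legal
(1,0): flips 2 -> legal
(1,1): flips 2 -> legal
(1,2): flips 3 -> legal
(1,3): flips 2 -> legal
(1,4): flips 1 -> legal
(1,6): no bracket -> illegal
(2,0): no bracket -> illegal
(2,5): no bracket -> illegal
(2,6): no bracket -> illegal
(3,0): no bracket -> illegal
(3,5): no bracket -> illegal
(4,1): no bracket -> illegal
W mobility = 6

Answer: B=10 W=6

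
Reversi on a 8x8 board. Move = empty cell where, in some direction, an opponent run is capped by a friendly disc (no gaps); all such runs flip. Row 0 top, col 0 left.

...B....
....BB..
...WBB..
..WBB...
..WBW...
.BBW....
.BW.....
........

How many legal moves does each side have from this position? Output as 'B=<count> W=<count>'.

Answer: B=12 W=11

Derivation:
-- B to move --
(1,2): flips 1 -> legal
(1,3): flips 1 -> legal
(2,1): flips 1 -> legal
(2,2): flips 3 -> legal
(3,1): flips 1 -> legal
(3,5): no bracket -> illegal
(4,1): flips 3 -> legal
(4,5): flips 1 -> legal
(5,4): flips 2 -> legal
(5,5): flips 1 -> legal
(6,3): flips 2 -> legal
(6,4): no bracket -> illegal
(7,1): no bracket -> illegal
(7,2): flips 1 -> legal
(7,3): flips 1 -> legal
B mobility = 12
-- W to move --
(0,2): no bracket -> illegal
(0,4): flips 3 -> legal
(0,5): flips 1 -> legal
(0,6): flips 3 -> legal
(1,2): no bracket -> illegal
(1,3): no bracket -> illegal
(1,6): no bracket -> illegal
(2,2): flips 1 -> legal
(2,6): flips 2 -> legal
(3,5): flips 2 -> legal
(3,6): no bracket -> illegal
(4,0): flips 1 -> legal
(4,1): no bracket -> illegal
(4,5): flips 1 -> legal
(5,0): flips 2 -> legal
(5,4): flips 1 -> legal
(6,0): flips 2 -> legal
(6,3): no bracket -> illegal
(7,0): no bracket -> illegal
(7,1): no bracket -> illegal
(7,2): no bracket -> illegal
W mobility = 11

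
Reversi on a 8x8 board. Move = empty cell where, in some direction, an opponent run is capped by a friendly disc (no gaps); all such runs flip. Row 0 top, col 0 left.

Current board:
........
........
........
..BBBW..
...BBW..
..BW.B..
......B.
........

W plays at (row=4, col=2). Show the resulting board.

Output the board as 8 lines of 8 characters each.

Answer: ........
........
........
..BBBW..
..WWWW..
..BW.B..
......B.
........

Derivation:
Place W at (4,2); scan 8 dirs for brackets.
Dir NW: first cell '.' (not opp) -> no flip
Dir N: opp run (3,2), next='.' -> no flip
Dir NE: opp run (3,3), next='.' -> no flip
Dir W: first cell '.' (not opp) -> no flip
Dir E: opp run (4,3) (4,4) capped by W -> flip
Dir SW: first cell '.' (not opp) -> no flip
Dir S: opp run (5,2), next='.' -> no flip
Dir SE: first cell 'W' (not opp) -> no flip
All flips: (4,3) (4,4)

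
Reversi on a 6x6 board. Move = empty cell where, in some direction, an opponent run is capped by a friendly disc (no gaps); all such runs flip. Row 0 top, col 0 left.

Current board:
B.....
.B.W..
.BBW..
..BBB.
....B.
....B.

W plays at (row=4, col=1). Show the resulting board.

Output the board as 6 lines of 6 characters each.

Place W at (4,1); scan 8 dirs for brackets.
Dir NW: first cell '.' (not opp) -> no flip
Dir N: first cell '.' (not opp) -> no flip
Dir NE: opp run (3,2) capped by W -> flip
Dir W: first cell '.' (not opp) -> no flip
Dir E: first cell '.' (not opp) -> no flip
Dir SW: first cell '.' (not opp) -> no flip
Dir S: first cell '.' (not opp) -> no flip
Dir SE: first cell '.' (not opp) -> no flip
All flips: (3,2)

Answer: B.....
.B.W..
.BBW..
..WBB.
.W..B.
....B.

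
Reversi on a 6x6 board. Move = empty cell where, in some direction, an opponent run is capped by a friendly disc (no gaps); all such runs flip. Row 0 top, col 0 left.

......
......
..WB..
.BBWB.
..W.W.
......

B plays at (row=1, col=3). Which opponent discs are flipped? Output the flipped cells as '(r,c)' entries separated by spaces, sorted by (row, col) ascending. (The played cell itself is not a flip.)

Dir NW: first cell '.' (not opp) -> no flip
Dir N: first cell '.' (not opp) -> no flip
Dir NE: first cell '.' (not opp) -> no flip
Dir W: first cell '.' (not opp) -> no flip
Dir E: first cell '.' (not opp) -> no flip
Dir SW: opp run (2,2) capped by B -> flip
Dir S: first cell 'B' (not opp) -> no flip
Dir SE: first cell '.' (not opp) -> no flip

Answer: (2,2)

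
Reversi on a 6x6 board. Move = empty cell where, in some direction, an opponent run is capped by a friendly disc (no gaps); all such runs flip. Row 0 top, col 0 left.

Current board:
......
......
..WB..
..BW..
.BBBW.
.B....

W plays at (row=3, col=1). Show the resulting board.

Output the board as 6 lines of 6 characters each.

Place W at (3,1); scan 8 dirs for brackets.
Dir NW: first cell '.' (not opp) -> no flip
Dir N: first cell '.' (not opp) -> no flip
Dir NE: first cell 'W' (not opp) -> no flip
Dir W: first cell '.' (not opp) -> no flip
Dir E: opp run (3,2) capped by W -> flip
Dir SW: first cell '.' (not opp) -> no flip
Dir S: opp run (4,1) (5,1), next=edge -> no flip
Dir SE: opp run (4,2), next='.' -> no flip
All flips: (3,2)

Answer: ......
......
..WB..
.WWW..
.BBBW.
.B....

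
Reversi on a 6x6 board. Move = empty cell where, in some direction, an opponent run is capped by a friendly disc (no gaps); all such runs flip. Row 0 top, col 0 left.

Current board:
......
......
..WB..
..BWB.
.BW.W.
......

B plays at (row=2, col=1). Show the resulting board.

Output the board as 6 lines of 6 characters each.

Place B at (2,1); scan 8 dirs for brackets.
Dir NW: first cell '.' (not opp) -> no flip
Dir N: first cell '.' (not opp) -> no flip
Dir NE: first cell '.' (not opp) -> no flip
Dir W: first cell '.' (not opp) -> no flip
Dir E: opp run (2,2) capped by B -> flip
Dir SW: first cell '.' (not opp) -> no flip
Dir S: first cell '.' (not opp) -> no flip
Dir SE: first cell 'B' (not opp) -> no flip
All flips: (2,2)

Answer: ......
......
.BBB..
..BWB.
.BW.W.
......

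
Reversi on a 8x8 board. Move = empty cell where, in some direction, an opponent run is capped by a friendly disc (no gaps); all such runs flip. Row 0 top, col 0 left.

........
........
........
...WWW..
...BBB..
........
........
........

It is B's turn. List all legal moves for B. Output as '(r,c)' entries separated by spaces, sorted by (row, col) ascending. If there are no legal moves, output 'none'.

Answer: (2,2) (2,3) (2,4) (2,5) (2,6)

Derivation:
(2,2): flips 1 -> legal
(2,3): flips 2 -> legal
(2,4): flips 1 -> legal
(2,5): flips 2 -> legal
(2,6): flips 1 -> legal
(3,2): no bracket -> illegal
(3,6): no bracket -> illegal
(4,2): no bracket -> illegal
(4,6): no bracket -> illegal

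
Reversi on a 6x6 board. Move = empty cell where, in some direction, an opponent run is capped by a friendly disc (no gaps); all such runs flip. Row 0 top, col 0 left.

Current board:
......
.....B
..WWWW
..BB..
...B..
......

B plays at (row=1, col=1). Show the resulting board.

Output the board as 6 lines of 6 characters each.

Answer: ......
.B...B
..BWWW
..BB..
...B..
......

Derivation:
Place B at (1,1); scan 8 dirs for brackets.
Dir NW: first cell '.' (not opp) -> no flip
Dir N: first cell '.' (not opp) -> no flip
Dir NE: first cell '.' (not opp) -> no flip
Dir W: first cell '.' (not opp) -> no flip
Dir E: first cell '.' (not opp) -> no flip
Dir SW: first cell '.' (not opp) -> no flip
Dir S: first cell '.' (not opp) -> no flip
Dir SE: opp run (2,2) capped by B -> flip
All flips: (2,2)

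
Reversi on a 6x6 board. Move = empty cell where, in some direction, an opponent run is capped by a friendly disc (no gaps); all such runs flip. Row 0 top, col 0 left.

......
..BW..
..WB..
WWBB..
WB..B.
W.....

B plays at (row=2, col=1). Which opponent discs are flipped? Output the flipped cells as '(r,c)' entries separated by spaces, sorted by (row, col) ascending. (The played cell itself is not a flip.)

Answer: (2,2) (3,1)

Derivation:
Dir NW: first cell '.' (not opp) -> no flip
Dir N: first cell '.' (not opp) -> no flip
Dir NE: first cell 'B' (not opp) -> no flip
Dir W: first cell '.' (not opp) -> no flip
Dir E: opp run (2,2) capped by B -> flip
Dir SW: opp run (3,0), next=edge -> no flip
Dir S: opp run (3,1) capped by B -> flip
Dir SE: first cell 'B' (not opp) -> no flip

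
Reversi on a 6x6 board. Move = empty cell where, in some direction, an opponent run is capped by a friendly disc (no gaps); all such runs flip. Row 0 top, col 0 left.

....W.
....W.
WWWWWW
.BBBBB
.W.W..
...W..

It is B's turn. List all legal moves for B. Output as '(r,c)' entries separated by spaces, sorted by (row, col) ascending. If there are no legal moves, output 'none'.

Answer: (0,5) (1,0) (1,1) (1,2) (1,3) (1,5) (5,0) (5,1) (5,2) (5,4)

Derivation:
(0,3): no bracket -> illegal
(0,5): flips 2 -> legal
(1,0): flips 1 -> legal
(1,1): flips 2 -> legal
(1,2): flips 2 -> legal
(1,3): flips 3 -> legal
(1,5): flips 2 -> legal
(3,0): no bracket -> illegal
(4,0): no bracket -> illegal
(4,2): no bracket -> illegal
(4,4): no bracket -> illegal
(5,0): flips 1 -> legal
(5,1): flips 1 -> legal
(5,2): flips 1 -> legal
(5,4): flips 1 -> legal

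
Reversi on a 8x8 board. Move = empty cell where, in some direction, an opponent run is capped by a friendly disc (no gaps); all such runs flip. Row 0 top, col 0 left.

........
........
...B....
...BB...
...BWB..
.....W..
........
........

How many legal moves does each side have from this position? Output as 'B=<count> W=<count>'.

Answer: B=3 W=5

Derivation:
-- B to move --
(3,5): no bracket -> illegal
(4,6): no bracket -> illegal
(5,3): no bracket -> illegal
(5,4): flips 1 -> legal
(5,6): no bracket -> illegal
(6,4): no bracket -> illegal
(6,5): flips 1 -> legal
(6,6): flips 2 -> legal
B mobility = 3
-- W to move --
(1,2): no bracket -> illegal
(1,3): no bracket -> illegal
(1,4): no bracket -> illegal
(2,2): flips 1 -> legal
(2,4): flips 1 -> legal
(2,5): no bracket -> illegal
(3,2): no bracket -> illegal
(3,5): flips 1 -> legal
(3,6): no bracket -> illegal
(4,2): flips 1 -> legal
(4,6): flips 1 -> legal
(5,2): no bracket -> illegal
(5,3): no bracket -> illegal
(5,4): no bracket -> illegal
(5,6): no bracket -> illegal
W mobility = 5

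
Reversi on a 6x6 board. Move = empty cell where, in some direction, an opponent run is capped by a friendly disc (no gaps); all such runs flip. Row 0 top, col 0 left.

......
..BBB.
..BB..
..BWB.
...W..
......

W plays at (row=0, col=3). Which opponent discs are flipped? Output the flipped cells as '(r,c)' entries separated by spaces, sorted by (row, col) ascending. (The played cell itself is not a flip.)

Dir NW: edge -> no flip
Dir N: edge -> no flip
Dir NE: edge -> no flip
Dir W: first cell '.' (not opp) -> no flip
Dir E: first cell '.' (not opp) -> no flip
Dir SW: opp run (1,2), next='.' -> no flip
Dir S: opp run (1,3) (2,3) capped by W -> flip
Dir SE: opp run (1,4), next='.' -> no flip

Answer: (1,3) (2,3)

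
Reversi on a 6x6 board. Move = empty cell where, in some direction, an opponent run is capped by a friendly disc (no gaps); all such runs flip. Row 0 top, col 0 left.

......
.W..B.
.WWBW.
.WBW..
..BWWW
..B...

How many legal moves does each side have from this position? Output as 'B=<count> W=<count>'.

-- B to move --
(0,0): no bracket -> illegal
(0,1): no bracket -> illegal
(0,2): no bracket -> illegal
(1,0): flips 1 -> legal
(1,2): flips 1 -> legal
(1,3): no bracket -> illegal
(1,5): flips 2 -> legal
(2,0): flips 3 -> legal
(2,5): flips 1 -> legal
(3,0): flips 1 -> legal
(3,4): flips 3 -> legal
(3,5): no bracket -> illegal
(4,0): no bracket -> illegal
(4,1): no bracket -> illegal
(5,3): flips 2 -> legal
(5,4): flips 1 -> legal
(5,5): no bracket -> illegal
B mobility = 9
-- W to move --
(0,3): no bracket -> illegal
(0,4): flips 1 -> legal
(0,5): no bracket -> illegal
(1,2): no bracket -> illegal
(1,3): flips 1 -> legal
(1,5): no bracket -> illegal
(2,5): no bracket -> illegal
(3,4): no bracket -> illegal
(4,1): flips 1 -> legal
(5,1): flips 1 -> legal
(5,3): flips 1 -> legal
W mobility = 5

Answer: B=9 W=5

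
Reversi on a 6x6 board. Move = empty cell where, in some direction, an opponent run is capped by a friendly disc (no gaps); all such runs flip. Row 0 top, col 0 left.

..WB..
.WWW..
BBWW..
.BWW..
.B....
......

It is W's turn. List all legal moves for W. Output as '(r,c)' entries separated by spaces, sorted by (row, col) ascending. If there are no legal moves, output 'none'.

Answer: (0,4) (1,0) (3,0) (4,0) (5,0) (5,1)

Derivation:
(0,4): flips 1 -> legal
(1,0): flips 1 -> legal
(1,4): no bracket -> illegal
(3,0): flips 2 -> legal
(4,0): flips 1 -> legal
(4,2): no bracket -> illegal
(5,0): flips 1 -> legal
(5,1): flips 3 -> legal
(5,2): no bracket -> illegal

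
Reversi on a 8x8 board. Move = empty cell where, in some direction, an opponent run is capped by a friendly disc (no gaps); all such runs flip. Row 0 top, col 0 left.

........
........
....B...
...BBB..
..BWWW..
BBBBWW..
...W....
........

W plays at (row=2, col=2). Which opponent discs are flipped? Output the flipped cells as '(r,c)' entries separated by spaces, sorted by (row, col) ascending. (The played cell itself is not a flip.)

Dir NW: first cell '.' (not opp) -> no flip
Dir N: first cell '.' (not opp) -> no flip
Dir NE: first cell '.' (not opp) -> no flip
Dir W: first cell '.' (not opp) -> no flip
Dir E: first cell '.' (not opp) -> no flip
Dir SW: first cell '.' (not opp) -> no flip
Dir S: first cell '.' (not opp) -> no flip
Dir SE: opp run (3,3) capped by W -> flip

Answer: (3,3)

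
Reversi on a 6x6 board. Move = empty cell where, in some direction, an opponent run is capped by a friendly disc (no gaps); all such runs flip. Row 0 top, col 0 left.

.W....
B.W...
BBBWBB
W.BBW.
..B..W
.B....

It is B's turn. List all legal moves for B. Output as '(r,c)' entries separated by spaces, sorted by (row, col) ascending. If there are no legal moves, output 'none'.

(0,0): no bracket -> illegal
(0,2): flips 1 -> legal
(0,3): flips 1 -> legal
(1,1): no bracket -> illegal
(1,3): flips 1 -> legal
(1,4): flips 1 -> legal
(3,1): no bracket -> illegal
(3,5): flips 1 -> legal
(4,0): flips 1 -> legal
(4,1): no bracket -> illegal
(4,3): flips 1 -> legal
(4,4): flips 1 -> legal
(5,4): no bracket -> illegal
(5,5): no bracket -> illegal

Answer: (0,2) (0,3) (1,3) (1,4) (3,5) (4,0) (4,3) (4,4)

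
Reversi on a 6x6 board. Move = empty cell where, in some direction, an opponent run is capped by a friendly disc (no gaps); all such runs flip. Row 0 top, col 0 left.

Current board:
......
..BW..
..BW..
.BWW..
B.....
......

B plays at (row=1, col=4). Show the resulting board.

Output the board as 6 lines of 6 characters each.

Answer: ......
..BBB.
..BW..
.BWW..
B.....
......

Derivation:
Place B at (1,4); scan 8 dirs for brackets.
Dir NW: first cell '.' (not opp) -> no flip
Dir N: first cell '.' (not opp) -> no flip
Dir NE: first cell '.' (not opp) -> no flip
Dir W: opp run (1,3) capped by B -> flip
Dir E: first cell '.' (not opp) -> no flip
Dir SW: opp run (2,3) (3,2), next='.' -> no flip
Dir S: first cell '.' (not opp) -> no flip
Dir SE: first cell '.' (not opp) -> no flip
All flips: (1,3)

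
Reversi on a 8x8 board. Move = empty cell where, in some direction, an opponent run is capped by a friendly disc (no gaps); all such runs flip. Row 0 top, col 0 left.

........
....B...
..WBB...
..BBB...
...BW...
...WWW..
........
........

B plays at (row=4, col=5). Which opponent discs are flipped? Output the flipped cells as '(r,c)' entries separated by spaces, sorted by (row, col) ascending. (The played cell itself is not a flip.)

Dir NW: first cell 'B' (not opp) -> no flip
Dir N: first cell '.' (not opp) -> no flip
Dir NE: first cell '.' (not opp) -> no flip
Dir W: opp run (4,4) capped by B -> flip
Dir E: first cell '.' (not opp) -> no flip
Dir SW: opp run (5,4), next='.' -> no flip
Dir S: opp run (5,5), next='.' -> no flip
Dir SE: first cell '.' (not opp) -> no flip

Answer: (4,4)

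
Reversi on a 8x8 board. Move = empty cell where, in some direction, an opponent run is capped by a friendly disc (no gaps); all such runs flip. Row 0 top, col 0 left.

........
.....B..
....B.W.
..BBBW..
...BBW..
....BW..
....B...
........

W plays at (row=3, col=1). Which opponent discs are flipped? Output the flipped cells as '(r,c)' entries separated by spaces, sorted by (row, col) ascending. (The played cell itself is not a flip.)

Answer: (3,2) (3,3) (3,4)

Derivation:
Dir NW: first cell '.' (not opp) -> no flip
Dir N: first cell '.' (not opp) -> no flip
Dir NE: first cell '.' (not opp) -> no flip
Dir W: first cell '.' (not opp) -> no flip
Dir E: opp run (3,2) (3,3) (3,4) capped by W -> flip
Dir SW: first cell '.' (not opp) -> no flip
Dir S: first cell '.' (not opp) -> no flip
Dir SE: first cell '.' (not opp) -> no flip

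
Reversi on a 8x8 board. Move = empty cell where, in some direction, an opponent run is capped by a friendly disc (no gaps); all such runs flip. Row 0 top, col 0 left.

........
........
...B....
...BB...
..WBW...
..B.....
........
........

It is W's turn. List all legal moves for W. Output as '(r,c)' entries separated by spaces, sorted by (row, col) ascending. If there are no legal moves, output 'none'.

Answer: (2,2) (2,4) (6,2)

Derivation:
(1,2): no bracket -> illegal
(1,3): no bracket -> illegal
(1,4): no bracket -> illegal
(2,2): flips 1 -> legal
(2,4): flips 2 -> legal
(2,5): no bracket -> illegal
(3,2): no bracket -> illegal
(3,5): no bracket -> illegal
(4,1): no bracket -> illegal
(4,5): no bracket -> illegal
(5,1): no bracket -> illegal
(5,3): no bracket -> illegal
(5,4): no bracket -> illegal
(6,1): no bracket -> illegal
(6,2): flips 1 -> legal
(6,3): no bracket -> illegal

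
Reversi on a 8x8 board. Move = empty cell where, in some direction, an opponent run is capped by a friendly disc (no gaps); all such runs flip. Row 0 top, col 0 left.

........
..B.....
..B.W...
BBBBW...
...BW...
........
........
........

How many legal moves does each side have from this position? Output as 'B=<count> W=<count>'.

Answer: B=5 W=3

Derivation:
-- B to move --
(1,3): no bracket -> illegal
(1,4): no bracket -> illegal
(1,5): flips 1 -> legal
(2,3): no bracket -> illegal
(2,5): flips 1 -> legal
(3,5): flips 1 -> legal
(4,5): flips 1 -> legal
(5,3): no bracket -> illegal
(5,4): no bracket -> illegal
(5,5): flips 1 -> legal
B mobility = 5
-- W to move --
(0,1): no bracket -> illegal
(0,2): no bracket -> illegal
(0,3): no bracket -> illegal
(1,1): flips 2 -> legal
(1,3): no bracket -> illegal
(2,0): no bracket -> illegal
(2,1): no bracket -> illegal
(2,3): no bracket -> illegal
(4,0): no bracket -> illegal
(4,1): no bracket -> illegal
(4,2): flips 2 -> legal
(5,2): flips 1 -> legal
(5,3): no bracket -> illegal
(5,4): no bracket -> illegal
W mobility = 3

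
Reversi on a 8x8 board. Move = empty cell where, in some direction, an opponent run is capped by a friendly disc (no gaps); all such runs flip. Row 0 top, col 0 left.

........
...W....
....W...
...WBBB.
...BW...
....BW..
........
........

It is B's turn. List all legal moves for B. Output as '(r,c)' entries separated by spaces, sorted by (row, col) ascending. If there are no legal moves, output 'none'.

(0,2): flips 2 -> legal
(0,3): no bracket -> illegal
(0,4): no bracket -> illegal
(1,2): no bracket -> illegal
(1,4): flips 1 -> legal
(1,5): no bracket -> illegal
(2,2): no bracket -> illegal
(2,3): flips 1 -> legal
(2,5): no bracket -> illegal
(3,2): flips 1 -> legal
(4,2): no bracket -> illegal
(4,5): flips 1 -> legal
(4,6): no bracket -> illegal
(5,3): flips 1 -> legal
(5,6): flips 1 -> legal
(6,4): no bracket -> illegal
(6,5): no bracket -> illegal
(6,6): no bracket -> illegal

Answer: (0,2) (1,4) (2,3) (3,2) (4,5) (5,3) (5,6)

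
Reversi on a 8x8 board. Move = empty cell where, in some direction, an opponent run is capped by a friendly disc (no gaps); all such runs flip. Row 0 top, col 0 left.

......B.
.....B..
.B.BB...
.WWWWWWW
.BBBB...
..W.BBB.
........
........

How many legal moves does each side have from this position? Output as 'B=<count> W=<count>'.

Answer: B=9 W=12

Derivation:
-- B to move --
(2,0): flips 1 -> legal
(2,2): flips 2 -> legal
(2,5): flips 1 -> legal
(2,6): flips 1 -> legal
(2,7): no bracket -> illegal
(3,0): no bracket -> illegal
(4,0): no bracket -> illegal
(4,5): flips 1 -> legal
(4,6): flips 1 -> legal
(4,7): no bracket -> illegal
(5,1): no bracket -> illegal
(5,3): no bracket -> illegal
(6,1): flips 1 -> legal
(6,2): flips 1 -> legal
(6,3): flips 1 -> legal
B mobility = 9
-- W to move --
(0,4): no bracket -> illegal
(0,5): no bracket -> illegal
(0,7): no bracket -> illegal
(1,0): flips 1 -> legal
(1,1): flips 1 -> legal
(1,2): flips 1 -> legal
(1,3): flips 2 -> legal
(1,4): flips 2 -> legal
(1,6): no bracket -> illegal
(1,7): no bracket -> illegal
(2,0): no bracket -> illegal
(2,2): no bracket -> illegal
(2,5): no bracket -> illegal
(2,6): no bracket -> illegal
(3,0): flips 1 -> legal
(4,0): no bracket -> illegal
(4,5): no bracket -> illegal
(4,6): no bracket -> illegal
(4,7): no bracket -> illegal
(5,0): flips 1 -> legal
(5,1): flips 2 -> legal
(5,3): flips 3 -> legal
(5,7): no bracket -> illegal
(6,3): no bracket -> illegal
(6,4): flips 2 -> legal
(6,5): flips 2 -> legal
(6,6): flips 2 -> legal
(6,7): no bracket -> illegal
W mobility = 12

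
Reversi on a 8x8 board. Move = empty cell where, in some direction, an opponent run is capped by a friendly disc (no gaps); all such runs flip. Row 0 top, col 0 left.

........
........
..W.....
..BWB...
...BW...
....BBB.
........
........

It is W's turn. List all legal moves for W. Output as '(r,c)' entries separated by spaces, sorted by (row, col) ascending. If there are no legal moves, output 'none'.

Answer: (2,4) (3,1) (3,5) (4,2) (5,3) (6,4) (6,6)

Derivation:
(2,1): no bracket -> illegal
(2,3): no bracket -> illegal
(2,4): flips 1 -> legal
(2,5): no bracket -> illegal
(3,1): flips 1 -> legal
(3,5): flips 1 -> legal
(4,1): no bracket -> illegal
(4,2): flips 2 -> legal
(4,5): no bracket -> illegal
(4,6): no bracket -> illegal
(4,7): no bracket -> illegal
(5,2): no bracket -> illegal
(5,3): flips 1 -> legal
(5,7): no bracket -> illegal
(6,3): no bracket -> illegal
(6,4): flips 1 -> legal
(6,5): no bracket -> illegal
(6,6): flips 1 -> legal
(6,7): no bracket -> illegal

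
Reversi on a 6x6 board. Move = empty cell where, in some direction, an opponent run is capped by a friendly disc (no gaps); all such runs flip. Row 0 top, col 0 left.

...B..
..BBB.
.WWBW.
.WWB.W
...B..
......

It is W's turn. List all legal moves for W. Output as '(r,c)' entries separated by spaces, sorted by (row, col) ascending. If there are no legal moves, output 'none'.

Answer: (0,2) (0,4) (0,5) (3,4) (4,2) (4,4) (5,4)

Derivation:
(0,1): no bracket -> illegal
(0,2): flips 2 -> legal
(0,4): flips 2 -> legal
(0,5): flips 2 -> legal
(1,1): no bracket -> illegal
(1,5): no bracket -> illegal
(2,5): no bracket -> illegal
(3,4): flips 1 -> legal
(4,2): flips 1 -> legal
(4,4): flips 1 -> legal
(5,2): no bracket -> illegal
(5,3): no bracket -> illegal
(5,4): flips 1 -> legal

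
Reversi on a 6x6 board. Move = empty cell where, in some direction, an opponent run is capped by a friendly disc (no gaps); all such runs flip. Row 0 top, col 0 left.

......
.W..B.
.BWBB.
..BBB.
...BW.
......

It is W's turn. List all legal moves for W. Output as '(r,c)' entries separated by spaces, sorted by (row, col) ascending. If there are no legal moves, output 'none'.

Answer: (0,4) (2,0) (2,5) (3,1) (4,2)

Derivation:
(0,3): no bracket -> illegal
(0,4): flips 3 -> legal
(0,5): no bracket -> illegal
(1,0): no bracket -> illegal
(1,2): no bracket -> illegal
(1,3): no bracket -> illegal
(1,5): no bracket -> illegal
(2,0): flips 1 -> legal
(2,5): flips 2 -> legal
(3,0): no bracket -> illegal
(3,1): flips 1 -> legal
(3,5): no bracket -> illegal
(4,1): no bracket -> illegal
(4,2): flips 2 -> legal
(4,5): no bracket -> illegal
(5,2): no bracket -> illegal
(5,3): no bracket -> illegal
(5,4): no bracket -> illegal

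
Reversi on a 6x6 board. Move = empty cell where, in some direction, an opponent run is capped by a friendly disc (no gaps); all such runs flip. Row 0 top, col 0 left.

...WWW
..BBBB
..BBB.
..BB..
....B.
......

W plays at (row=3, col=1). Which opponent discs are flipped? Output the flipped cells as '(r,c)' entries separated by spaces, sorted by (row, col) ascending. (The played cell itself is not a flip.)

Answer: (1,3) (2,2)

Derivation:
Dir NW: first cell '.' (not opp) -> no flip
Dir N: first cell '.' (not opp) -> no flip
Dir NE: opp run (2,2) (1,3) capped by W -> flip
Dir W: first cell '.' (not opp) -> no flip
Dir E: opp run (3,2) (3,3), next='.' -> no flip
Dir SW: first cell '.' (not opp) -> no flip
Dir S: first cell '.' (not opp) -> no flip
Dir SE: first cell '.' (not opp) -> no flip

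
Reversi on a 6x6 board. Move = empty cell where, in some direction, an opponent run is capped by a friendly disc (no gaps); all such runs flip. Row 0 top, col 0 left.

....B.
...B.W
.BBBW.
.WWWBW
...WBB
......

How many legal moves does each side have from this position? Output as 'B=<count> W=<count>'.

Answer: B=9 W=11

Derivation:
-- B to move --
(0,5): no bracket -> illegal
(1,4): flips 1 -> legal
(2,0): no bracket -> illegal
(2,5): flips 2 -> legal
(3,0): flips 3 -> legal
(4,0): flips 1 -> legal
(4,1): flips 2 -> legal
(4,2): flips 2 -> legal
(5,2): flips 1 -> legal
(5,3): flips 2 -> legal
(5,4): flips 2 -> legal
B mobility = 9
-- W to move --
(0,2): flips 1 -> legal
(0,3): flips 2 -> legal
(0,5): no bracket -> illegal
(1,0): flips 1 -> legal
(1,1): flips 2 -> legal
(1,2): flips 1 -> legal
(1,4): flips 1 -> legal
(2,0): flips 3 -> legal
(2,5): flips 1 -> legal
(3,0): no bracket -> illegal
(5,3): flips 1 -> legal
(5,4): flips 2 -> legal
(5,5): flips 2 -> legal
W mobility = 11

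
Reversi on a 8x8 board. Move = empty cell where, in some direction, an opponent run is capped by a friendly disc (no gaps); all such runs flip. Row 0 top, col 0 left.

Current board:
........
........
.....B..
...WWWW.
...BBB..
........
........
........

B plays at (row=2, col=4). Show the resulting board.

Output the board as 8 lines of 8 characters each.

Place B at (2,4); scan 8 dirs for brackets.
Dir NW: first cell '.' (not opp) -> no flip
Dir N: first cell '.' (not opp) -> no flip
Dir NE: first cell '.' (not opp) -> no flip
Dir W: first cell '.' (not opp) -> no flip
Dir E: first cell 'B' (not opp) -> no flip
Dir SW: opp run (3,3), next='.' -> no flip
Dir S: opp run (3,4) capped by B -> flip
Dir SE: opp run (3,5), next='.' -> no flip
All flips: (3,4)

Answer: ........
........
....BB..
...WBWW.
...BBB..
........
........
........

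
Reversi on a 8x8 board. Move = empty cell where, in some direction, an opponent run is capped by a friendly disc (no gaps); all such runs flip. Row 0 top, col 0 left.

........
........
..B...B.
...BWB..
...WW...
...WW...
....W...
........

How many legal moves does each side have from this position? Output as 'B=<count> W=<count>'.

-- B to move --
(2,3): no bracket -> illegal
(2,4): no bracket -> illegal
(2,5): no bracket -> illegal
(3,2): no bracket -> illegal
(4,2): no bracket -> illegal
(4,5): no bracket -> illegal
(5,2): no bracket -> illegal
(5,5): flips 1 -> legal
(6,2): flips 2 -> legal
(6,3): flips 2 -> legal
(6,5): no bracket -> illegal
(7,3): no bracket -> illegal
(7,4): no bracket -> illegal
(7,5): no bracket -> illegal
B mobility = 3
-- W to move --
(1,1): flips 2 -> legal
(1,2): no bracket -> illegal
(1,3): no bracket -> illegal
(1,5): no bracket -> illegal
(1,6): no bracket -> illegal
(1,7): flips 2 -> legal
(2,1): no bracket -> illegal
(2,3): flips 1 -> legal
(2,4): no bracket -> illegal
(2,5): no bracket -> illegal
(2,7): no bracket -> illegal
(3,1): no bracket -> illegal
(3,2): flips 1 -> legal
(3,6): flips 1 -> legal
(3,7): no bracket -> illegal
(4,2): no bracket -> illegal
(4,5): no bracket -> illegal
(4,6): no bracket -> illegal
W mobility = 5

Answer: B=3 W=5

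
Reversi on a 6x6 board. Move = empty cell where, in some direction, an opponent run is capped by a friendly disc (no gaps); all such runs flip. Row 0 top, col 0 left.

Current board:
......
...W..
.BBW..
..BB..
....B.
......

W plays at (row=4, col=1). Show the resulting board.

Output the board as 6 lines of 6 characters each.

Answer: ......
...W..
.BBW..
..WB..
.W..B.
......

Derivation:
Place W at (4,1); scan 8 dirs for brackets.
Dir NW: first cell '.' (not opp) -> no flip
Dir N: first cell '.' (not opp) -> no flip
Dir NE: opp run (3,2) capped by W -> flip
Dir W: first cell '.' (not opp) -> no flip
Dir E: first cell '.' (not opp) -> no flip
Dir SW: first cell '.' (not opp) -> no flip
Dir S: first cell '.' (not opp) -> no flip
Dir SE: first cell '.' (not opp) -> no flip
All flips: (3,2)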